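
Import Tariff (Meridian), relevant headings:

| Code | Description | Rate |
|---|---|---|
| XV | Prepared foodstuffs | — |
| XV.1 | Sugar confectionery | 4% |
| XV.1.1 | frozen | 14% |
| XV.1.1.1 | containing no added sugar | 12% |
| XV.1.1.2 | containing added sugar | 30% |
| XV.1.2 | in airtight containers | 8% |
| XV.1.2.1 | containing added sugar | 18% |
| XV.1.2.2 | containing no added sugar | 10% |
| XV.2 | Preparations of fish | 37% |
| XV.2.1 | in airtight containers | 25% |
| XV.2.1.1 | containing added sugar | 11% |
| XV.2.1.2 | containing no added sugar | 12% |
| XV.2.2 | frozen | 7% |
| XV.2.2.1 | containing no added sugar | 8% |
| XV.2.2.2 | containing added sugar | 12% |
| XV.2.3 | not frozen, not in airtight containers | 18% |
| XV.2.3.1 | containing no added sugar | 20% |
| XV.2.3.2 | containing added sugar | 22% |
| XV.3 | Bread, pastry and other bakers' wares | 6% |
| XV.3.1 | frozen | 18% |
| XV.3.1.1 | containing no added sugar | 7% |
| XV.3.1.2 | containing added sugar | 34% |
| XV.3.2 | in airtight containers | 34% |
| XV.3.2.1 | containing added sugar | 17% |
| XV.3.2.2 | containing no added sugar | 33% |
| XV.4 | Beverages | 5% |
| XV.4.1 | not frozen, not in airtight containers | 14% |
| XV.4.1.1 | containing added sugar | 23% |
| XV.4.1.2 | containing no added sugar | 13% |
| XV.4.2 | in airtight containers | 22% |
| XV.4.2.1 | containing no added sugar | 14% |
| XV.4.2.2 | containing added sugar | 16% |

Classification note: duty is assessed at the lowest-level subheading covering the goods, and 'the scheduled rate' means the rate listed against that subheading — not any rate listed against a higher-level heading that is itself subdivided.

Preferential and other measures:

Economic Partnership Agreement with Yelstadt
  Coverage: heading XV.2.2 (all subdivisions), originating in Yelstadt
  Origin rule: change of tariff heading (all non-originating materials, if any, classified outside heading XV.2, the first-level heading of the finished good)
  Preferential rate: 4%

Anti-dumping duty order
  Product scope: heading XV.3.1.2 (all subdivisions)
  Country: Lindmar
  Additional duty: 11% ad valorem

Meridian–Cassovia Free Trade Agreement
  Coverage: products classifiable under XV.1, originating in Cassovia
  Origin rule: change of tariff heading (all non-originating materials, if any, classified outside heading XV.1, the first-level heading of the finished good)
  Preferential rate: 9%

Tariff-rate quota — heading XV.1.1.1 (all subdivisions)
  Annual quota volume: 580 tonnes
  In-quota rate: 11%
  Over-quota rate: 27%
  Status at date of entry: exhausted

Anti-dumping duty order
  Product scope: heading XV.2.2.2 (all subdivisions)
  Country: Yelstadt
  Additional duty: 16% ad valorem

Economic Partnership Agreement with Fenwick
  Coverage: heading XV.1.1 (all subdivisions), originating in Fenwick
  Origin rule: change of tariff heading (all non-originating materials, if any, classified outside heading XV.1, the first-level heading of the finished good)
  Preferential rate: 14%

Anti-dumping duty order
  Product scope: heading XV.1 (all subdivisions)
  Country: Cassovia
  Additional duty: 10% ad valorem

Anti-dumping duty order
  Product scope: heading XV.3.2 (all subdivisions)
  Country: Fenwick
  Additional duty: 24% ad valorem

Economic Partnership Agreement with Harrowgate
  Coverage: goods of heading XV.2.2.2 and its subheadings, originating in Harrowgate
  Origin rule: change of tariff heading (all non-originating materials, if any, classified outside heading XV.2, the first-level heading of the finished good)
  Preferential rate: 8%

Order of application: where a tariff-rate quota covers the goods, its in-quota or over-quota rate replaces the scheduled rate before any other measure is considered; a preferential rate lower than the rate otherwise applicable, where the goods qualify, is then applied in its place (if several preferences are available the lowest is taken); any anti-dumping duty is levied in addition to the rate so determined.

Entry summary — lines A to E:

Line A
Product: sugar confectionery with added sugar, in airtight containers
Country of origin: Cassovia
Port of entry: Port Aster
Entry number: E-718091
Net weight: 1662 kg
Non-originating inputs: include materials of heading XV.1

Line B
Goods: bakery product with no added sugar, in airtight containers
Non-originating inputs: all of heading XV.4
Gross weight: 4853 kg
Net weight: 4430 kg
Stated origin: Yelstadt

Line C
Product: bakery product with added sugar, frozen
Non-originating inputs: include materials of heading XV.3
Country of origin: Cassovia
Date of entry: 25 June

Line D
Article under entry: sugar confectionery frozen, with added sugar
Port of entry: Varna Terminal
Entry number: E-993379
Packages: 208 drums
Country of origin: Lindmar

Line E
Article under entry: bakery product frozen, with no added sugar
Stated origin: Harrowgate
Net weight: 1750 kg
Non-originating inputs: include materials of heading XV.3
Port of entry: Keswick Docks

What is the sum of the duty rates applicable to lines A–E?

132%

Line A: sugar confectionery → XV.1; in airtight containers → XV.1.2; with added sugar → XV.1.2.1. Scheduled 18%. Cassovia agreement on XV.1: CTH not met; anti-dumping (Cassovia, XV.1): +10%; total 18% + 10% = 28%. → 28%.
Line B: bakery product → XV.3; in airtight containers → XV.3.2; with no added sugar → XV.3.2.2. Scheduled 33%. Yelstadt agreement on XV.2.2: XV.3.2.2 not covered. → 33%.
Line C: bakery product → XV.3; frozen → XV.3.1; with added sugar → XV.3.1.2. Scheduled 34%. Cassovia agreement on XV.1: XV.3.1.2 not covered. → 34%.
Line D: sugar confectionery → XV.1; frozen → XV.1.1; with added sugar → XV.1.1.2. Scheduled 30%. No special measure applies. → 30%.
Line E: bakery product → XV.3; frozen → XV.3.1; with no added sugar → XV.3.1.1. Scheduled 7%. Harrowgate agreement on XV.2.2.2: XV.3.1.1 not covered. → 7%.
Sum: 28% + 33% + 34% + 30% + 7% = 132%.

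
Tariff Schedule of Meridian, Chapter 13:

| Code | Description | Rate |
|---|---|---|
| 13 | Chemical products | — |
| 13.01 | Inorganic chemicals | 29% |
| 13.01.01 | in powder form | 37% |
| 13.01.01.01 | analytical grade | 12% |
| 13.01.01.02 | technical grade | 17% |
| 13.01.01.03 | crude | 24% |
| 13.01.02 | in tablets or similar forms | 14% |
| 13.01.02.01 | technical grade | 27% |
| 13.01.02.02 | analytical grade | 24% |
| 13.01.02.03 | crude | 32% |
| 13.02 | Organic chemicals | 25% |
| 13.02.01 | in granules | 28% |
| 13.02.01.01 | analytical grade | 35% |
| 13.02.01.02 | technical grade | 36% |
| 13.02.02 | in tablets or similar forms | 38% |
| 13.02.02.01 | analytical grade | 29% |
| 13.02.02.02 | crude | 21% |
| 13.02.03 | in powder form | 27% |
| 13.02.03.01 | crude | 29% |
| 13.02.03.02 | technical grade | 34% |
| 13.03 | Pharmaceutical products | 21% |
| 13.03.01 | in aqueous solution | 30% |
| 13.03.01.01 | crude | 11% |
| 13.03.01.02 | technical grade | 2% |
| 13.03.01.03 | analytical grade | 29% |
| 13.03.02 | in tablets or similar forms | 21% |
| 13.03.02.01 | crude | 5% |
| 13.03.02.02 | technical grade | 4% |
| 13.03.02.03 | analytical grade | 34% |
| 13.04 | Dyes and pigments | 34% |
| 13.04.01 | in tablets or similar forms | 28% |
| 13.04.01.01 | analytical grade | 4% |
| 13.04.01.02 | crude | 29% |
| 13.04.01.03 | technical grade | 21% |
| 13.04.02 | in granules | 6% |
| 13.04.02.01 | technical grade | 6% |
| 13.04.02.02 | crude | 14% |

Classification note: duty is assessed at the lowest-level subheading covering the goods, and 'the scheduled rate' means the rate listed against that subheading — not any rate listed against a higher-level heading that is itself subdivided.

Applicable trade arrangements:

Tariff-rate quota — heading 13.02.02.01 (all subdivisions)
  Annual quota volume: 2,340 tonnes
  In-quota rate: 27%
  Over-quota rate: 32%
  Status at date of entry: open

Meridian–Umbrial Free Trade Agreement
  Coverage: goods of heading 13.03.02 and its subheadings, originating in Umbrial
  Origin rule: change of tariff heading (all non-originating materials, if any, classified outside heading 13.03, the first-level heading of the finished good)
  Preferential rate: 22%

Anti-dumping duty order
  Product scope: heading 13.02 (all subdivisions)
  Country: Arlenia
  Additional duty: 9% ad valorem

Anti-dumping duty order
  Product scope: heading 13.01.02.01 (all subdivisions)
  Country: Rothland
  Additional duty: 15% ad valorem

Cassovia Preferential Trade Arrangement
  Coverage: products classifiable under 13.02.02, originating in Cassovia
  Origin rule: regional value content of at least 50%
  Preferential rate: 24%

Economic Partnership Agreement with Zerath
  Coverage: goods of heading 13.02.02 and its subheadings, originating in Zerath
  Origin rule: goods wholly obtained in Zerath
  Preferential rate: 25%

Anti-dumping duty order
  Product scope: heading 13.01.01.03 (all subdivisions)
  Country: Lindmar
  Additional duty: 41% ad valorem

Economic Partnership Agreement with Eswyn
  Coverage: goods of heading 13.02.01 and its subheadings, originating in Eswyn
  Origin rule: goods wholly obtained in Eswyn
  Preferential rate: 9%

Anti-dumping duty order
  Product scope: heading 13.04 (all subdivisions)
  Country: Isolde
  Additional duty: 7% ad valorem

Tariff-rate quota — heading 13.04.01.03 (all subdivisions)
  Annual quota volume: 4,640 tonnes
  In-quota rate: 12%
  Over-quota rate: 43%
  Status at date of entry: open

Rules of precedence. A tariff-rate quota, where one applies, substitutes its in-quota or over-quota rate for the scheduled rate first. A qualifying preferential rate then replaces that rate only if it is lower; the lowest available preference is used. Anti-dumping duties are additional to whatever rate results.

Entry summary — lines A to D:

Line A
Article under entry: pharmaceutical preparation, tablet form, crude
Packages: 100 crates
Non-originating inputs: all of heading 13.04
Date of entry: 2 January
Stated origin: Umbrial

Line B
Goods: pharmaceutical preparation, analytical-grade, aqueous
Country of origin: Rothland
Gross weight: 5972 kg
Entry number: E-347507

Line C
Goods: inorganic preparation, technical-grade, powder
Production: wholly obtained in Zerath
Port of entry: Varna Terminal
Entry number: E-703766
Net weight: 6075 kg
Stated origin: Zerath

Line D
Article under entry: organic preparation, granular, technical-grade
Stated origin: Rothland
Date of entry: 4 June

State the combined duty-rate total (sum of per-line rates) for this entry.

87%

Line A: pharmaceutical → 13.03; tablet form → 13.03.02; crude → 13.03.02.01. Scheduled 5%. Umbrial agreement on 13.03.02: CTH met → 22% available; preference 22% not lower than 5% → no reduction. → 5%.
Line B: pharmaceutical → 13.03; aqueous → 13.03.01; analytical-grade → 13.03.01.03. Scheduled 29%. No special measure applies. → 29%.
Line C: inorganic → 13.01; powder → 13.01.01; technical-grade → 13.01.01.02. Scheduled 17%. Zerath agreement on 13.02.02: 13.01.01.02 not covered. → 17%.
Line D: organic → 13.02; granular → 13.02.01; technical-grade → 13.02.01.02. Scheduled 36%. No special measure applies. → 36%.
Sum: 5% + 29% + 17% + 36% = 87%.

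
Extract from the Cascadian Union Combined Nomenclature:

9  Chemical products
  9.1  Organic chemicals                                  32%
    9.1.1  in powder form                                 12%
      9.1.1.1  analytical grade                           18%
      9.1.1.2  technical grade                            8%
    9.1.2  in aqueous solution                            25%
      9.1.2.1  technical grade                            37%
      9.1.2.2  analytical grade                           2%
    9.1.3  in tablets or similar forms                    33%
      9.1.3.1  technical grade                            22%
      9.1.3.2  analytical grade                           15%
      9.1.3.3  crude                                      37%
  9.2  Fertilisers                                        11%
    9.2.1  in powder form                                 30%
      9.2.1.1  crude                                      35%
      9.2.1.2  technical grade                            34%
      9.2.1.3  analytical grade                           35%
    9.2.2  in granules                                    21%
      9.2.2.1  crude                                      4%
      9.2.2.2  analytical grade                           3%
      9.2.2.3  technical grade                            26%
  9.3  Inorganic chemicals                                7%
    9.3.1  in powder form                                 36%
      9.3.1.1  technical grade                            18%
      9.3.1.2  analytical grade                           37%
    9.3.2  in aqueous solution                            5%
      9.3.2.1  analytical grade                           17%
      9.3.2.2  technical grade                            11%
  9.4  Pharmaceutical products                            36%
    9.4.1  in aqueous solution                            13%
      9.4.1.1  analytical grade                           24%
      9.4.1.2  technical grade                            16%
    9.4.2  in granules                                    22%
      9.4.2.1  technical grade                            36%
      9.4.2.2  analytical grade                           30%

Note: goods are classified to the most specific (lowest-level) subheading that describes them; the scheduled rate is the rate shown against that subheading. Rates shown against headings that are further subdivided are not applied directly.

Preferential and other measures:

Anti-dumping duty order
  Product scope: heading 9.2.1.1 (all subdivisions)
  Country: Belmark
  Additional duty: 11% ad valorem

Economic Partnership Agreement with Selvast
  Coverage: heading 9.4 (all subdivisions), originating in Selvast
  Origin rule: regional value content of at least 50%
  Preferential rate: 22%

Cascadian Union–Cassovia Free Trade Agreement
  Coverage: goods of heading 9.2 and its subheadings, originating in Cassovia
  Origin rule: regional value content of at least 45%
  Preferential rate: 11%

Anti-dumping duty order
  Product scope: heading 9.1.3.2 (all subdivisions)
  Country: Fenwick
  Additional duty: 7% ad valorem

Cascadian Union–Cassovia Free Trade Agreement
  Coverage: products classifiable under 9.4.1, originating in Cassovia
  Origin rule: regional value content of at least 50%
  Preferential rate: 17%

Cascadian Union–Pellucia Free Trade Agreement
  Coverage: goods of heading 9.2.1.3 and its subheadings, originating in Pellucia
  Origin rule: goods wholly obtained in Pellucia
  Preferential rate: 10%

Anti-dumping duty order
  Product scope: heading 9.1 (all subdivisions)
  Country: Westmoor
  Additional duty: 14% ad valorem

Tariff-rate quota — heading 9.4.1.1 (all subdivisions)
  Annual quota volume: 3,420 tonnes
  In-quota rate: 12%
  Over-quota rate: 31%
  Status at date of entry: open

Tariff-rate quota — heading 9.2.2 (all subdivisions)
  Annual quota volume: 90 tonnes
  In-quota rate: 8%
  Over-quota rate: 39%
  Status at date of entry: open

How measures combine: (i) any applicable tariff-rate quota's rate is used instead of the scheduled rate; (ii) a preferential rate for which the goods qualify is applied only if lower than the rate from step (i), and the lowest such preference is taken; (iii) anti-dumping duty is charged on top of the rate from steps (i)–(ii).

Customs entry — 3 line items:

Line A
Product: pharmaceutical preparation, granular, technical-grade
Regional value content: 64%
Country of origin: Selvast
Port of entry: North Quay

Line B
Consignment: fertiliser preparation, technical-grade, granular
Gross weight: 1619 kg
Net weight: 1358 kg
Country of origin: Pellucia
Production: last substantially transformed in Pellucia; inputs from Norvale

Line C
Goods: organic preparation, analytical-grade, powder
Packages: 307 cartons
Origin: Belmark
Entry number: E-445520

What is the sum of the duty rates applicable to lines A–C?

Line A: pharmaceutical → 9.4; granular → 9.4.2; technical-grade → 9.4.2.1. Scheduled 36%. Selvast agreement on 9.4: RVC ≥ 50% → 22% available; preferential 22%. → 22%.
Line B: fertiliser → 9.2; granular → 9.2.2; technical-grade → 9.2.2.3. Scheduled 26%. quota on 9.2.2 open → in-quota 8%; Pellucia agreement on 9.2.1.3: 9.2.2.3 not covered. → 8%.
Line C: organic → 9.1; powder → 9.1.1; analytical-grade → 9.1.1.1. Scheduled 18%. No special measure applies. → 18%.
Sum: 22% + 8% + 18% = 48%.

48%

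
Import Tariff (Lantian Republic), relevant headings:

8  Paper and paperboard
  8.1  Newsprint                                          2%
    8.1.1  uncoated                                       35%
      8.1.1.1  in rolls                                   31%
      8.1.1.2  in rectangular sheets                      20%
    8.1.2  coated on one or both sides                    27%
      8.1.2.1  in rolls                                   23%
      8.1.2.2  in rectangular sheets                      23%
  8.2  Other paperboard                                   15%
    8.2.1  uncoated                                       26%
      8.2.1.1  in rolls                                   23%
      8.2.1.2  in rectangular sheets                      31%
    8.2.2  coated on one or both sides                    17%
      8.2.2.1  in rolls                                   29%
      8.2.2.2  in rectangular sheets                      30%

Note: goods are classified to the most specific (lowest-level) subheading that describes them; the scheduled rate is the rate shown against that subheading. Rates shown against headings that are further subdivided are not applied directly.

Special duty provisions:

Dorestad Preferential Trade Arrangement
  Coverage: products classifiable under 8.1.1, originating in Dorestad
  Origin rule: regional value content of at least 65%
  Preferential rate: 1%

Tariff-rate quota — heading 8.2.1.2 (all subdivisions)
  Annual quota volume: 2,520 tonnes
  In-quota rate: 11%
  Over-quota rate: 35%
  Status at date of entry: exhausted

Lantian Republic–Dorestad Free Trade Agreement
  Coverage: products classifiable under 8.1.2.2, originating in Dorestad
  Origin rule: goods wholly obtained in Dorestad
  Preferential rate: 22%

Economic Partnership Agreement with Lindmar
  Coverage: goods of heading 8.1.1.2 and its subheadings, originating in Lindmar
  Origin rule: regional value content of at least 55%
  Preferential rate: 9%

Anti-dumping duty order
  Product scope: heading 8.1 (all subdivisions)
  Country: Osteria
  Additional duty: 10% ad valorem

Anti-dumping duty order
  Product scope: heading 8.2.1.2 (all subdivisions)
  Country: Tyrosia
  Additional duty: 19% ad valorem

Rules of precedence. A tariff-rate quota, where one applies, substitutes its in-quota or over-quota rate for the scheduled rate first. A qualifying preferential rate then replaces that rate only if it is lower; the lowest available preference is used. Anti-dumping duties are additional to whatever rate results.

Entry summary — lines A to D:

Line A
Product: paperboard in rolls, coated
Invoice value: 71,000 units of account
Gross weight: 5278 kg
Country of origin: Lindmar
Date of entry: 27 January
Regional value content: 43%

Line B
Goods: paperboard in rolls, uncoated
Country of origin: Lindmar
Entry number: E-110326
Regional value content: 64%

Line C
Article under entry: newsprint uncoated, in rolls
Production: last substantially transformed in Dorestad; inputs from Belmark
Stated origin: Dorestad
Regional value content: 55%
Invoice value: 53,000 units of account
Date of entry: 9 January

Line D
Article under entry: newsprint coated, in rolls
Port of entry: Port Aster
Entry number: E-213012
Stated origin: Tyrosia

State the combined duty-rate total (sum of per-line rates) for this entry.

106%

Line A: paperboard → 8.2; coated → 8.2.2; in rolls → 8.2.2.1. Scheduled 29%. Lindmar agreement on 8.1.1.2: 8.2.2.1 not covered. → 29%.
Line B: paperboard → 8.2; uncoated → 8.2.1; in rolls → 8.2.1.1. Scheduled 23%. Lindmar agreement on 8.1.1.2: 8.2.1.1 not covered. → 23%.
Line C: newsprint → 8.1; uncoated → 8.1.1; in rolls → 8.1.1.1. Scheduled 31%. Dorestad agreement on 8.1.1: RVC < 65%; Dorestad agreement on 8.1.2.2: 8.1.1.1 not covered. → 31%.
Line D: newsprint → 8.1; coated → 8.1.2; in rolls → 8.1.2.1. Scheduled 23%. No special measure applies. → 23%.
Sum: 29% + 23% + 31% + 23% = 106%.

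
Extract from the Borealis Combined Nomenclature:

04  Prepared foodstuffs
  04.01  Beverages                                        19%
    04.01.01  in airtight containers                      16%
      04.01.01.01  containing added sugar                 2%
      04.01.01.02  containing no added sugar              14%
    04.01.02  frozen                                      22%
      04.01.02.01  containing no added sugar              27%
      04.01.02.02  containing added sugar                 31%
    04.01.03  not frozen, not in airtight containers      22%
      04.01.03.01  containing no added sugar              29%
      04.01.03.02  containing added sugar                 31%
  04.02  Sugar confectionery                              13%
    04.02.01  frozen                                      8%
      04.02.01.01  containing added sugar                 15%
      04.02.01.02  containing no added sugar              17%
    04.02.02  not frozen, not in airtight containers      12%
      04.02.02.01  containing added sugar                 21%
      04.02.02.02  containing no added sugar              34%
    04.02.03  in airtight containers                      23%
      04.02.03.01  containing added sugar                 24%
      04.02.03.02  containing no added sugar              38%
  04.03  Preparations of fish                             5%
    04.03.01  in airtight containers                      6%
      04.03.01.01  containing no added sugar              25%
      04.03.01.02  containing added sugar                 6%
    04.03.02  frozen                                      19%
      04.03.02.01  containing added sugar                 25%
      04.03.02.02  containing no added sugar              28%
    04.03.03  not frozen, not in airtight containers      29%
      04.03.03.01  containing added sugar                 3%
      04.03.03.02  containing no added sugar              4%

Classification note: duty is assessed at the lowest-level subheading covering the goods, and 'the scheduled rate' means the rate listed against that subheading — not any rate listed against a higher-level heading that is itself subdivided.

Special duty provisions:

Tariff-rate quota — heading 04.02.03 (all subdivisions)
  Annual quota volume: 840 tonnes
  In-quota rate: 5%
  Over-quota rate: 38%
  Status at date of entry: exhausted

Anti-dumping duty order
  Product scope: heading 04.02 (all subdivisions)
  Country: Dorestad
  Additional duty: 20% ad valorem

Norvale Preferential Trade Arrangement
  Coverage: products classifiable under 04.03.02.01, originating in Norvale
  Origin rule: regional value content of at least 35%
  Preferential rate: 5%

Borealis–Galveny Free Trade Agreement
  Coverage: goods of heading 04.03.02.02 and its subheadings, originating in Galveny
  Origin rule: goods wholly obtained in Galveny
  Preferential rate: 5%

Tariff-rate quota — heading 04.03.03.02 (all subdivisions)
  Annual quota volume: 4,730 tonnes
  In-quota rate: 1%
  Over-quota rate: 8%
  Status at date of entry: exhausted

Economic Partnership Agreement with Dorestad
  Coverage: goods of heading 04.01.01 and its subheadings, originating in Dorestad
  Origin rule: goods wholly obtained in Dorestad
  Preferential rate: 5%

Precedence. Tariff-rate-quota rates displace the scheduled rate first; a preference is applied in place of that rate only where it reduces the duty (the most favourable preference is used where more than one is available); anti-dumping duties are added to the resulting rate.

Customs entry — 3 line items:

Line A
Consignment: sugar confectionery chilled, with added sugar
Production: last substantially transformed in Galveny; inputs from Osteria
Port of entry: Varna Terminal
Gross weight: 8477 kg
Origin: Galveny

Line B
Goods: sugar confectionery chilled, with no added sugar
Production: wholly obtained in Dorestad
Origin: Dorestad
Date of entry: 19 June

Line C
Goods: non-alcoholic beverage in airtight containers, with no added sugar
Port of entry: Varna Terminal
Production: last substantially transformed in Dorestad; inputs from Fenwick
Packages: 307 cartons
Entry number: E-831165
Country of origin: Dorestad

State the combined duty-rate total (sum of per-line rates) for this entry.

Line A: sugar confectionery → 04.02; chilled → 04.02.02; with added sugar → 04.02.02.01. Scheduled 21%. Galveny agreement on 04.03.02.02: 04.02.02.01 not covered. → 21%.
Line B: sugar confectionery → 04.02; chilled → 04.02.02; with no added sugar → 04.02.02.02. Scheduled 34%. Dorestad agreement on 04.01.01: 04.02.02.02 not covered; anti-dumping (Dorestad, 04.02): +20%; total 34% + 20% = 54%. → 54%.
Line C: non-alcoholic beverage → 04.01; in airtight containers → 04.01.01; with no added sugar → 04.01.01.02. Scheduled 14%. Dorestad agreement on 04.01.01: not wholly obtained. → 14%.
Sum: 21% + 54% + 14% = 89%.

89%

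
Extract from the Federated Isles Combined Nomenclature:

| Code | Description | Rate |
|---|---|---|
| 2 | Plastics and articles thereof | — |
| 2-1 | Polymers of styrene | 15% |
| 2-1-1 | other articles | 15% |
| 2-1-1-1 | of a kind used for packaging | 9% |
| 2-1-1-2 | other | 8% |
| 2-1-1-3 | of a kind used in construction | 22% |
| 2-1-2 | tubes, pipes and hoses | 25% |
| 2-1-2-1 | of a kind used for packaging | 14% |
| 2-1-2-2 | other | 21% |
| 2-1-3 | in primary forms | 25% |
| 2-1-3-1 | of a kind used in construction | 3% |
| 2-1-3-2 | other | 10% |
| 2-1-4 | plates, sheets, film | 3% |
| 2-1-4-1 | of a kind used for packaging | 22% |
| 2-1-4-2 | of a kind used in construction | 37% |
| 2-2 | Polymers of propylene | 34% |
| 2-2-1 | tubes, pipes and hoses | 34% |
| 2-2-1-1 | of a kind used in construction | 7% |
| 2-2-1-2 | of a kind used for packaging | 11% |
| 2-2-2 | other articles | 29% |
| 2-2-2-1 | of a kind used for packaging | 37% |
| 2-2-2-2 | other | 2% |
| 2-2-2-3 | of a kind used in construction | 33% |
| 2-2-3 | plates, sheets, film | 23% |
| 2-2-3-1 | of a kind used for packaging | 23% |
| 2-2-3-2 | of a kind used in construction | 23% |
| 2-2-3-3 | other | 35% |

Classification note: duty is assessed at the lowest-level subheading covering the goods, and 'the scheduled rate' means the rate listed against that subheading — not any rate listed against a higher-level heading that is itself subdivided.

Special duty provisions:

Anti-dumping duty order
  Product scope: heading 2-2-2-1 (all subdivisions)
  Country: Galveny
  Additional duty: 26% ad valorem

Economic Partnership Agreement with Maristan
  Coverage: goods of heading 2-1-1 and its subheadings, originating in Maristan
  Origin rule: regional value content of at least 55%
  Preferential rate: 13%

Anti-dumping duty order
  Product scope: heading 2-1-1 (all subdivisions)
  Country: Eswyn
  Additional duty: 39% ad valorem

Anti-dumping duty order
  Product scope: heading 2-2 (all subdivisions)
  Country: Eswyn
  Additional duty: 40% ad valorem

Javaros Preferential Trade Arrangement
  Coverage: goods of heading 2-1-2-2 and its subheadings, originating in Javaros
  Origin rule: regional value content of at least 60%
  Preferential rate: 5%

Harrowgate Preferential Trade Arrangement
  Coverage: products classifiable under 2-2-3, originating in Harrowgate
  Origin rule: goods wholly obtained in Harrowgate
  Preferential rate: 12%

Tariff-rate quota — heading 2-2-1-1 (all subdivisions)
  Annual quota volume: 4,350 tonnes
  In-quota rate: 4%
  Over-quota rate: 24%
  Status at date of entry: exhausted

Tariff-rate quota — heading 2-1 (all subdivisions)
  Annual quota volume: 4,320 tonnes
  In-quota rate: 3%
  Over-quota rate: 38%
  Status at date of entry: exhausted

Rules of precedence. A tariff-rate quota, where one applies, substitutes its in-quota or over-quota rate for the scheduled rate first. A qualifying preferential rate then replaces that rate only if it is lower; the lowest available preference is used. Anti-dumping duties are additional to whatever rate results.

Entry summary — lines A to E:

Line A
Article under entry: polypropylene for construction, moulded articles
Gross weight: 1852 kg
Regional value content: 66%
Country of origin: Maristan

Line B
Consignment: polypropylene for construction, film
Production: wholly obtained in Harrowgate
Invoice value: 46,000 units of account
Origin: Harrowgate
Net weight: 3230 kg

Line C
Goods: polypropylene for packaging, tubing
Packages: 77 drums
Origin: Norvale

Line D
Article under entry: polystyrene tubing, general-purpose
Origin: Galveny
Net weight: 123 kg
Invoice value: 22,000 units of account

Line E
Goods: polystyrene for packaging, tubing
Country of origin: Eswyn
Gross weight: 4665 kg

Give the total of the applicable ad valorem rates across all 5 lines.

132%

Line A: polypropylene → 2-2; moulded articles → 2-2-2; for construction → 2-2-2-3. Scheduled 33%. Maristan agreement on 2-1-1: 2-2-2-3 not covered. → 33%.
Line B: polypropylene → 2-2; film → 2-2-3; for construction → 2-2-3-2. Scheduled 23%. Harrowgate agreement on 2-2-3: wholly obtained → 12% available; preferential 12%. → 12%.
Line C: polypropylene → 2-2; tubing → 2-2-1; for packaging → 2-2-1-2. Scheduled 11%. No special measure applies. → 11%.
Line D: polystyrene → 2-1; tubing → 2-1-2; general-purpose → 2-1-2-2. Scheduled 21%. quota on 2-1 exhausted → over-quota 38%. → 38%.
Line E: polystyrene → 2-1; tubing → 2-1-2; for packaging → 2-1-2-1. Scheduled 14%. quota on 2-1 exhausted → over-quota 38%. → 38%.
Sum: 33% + 12% + 11% + 38% + 38% = 132%.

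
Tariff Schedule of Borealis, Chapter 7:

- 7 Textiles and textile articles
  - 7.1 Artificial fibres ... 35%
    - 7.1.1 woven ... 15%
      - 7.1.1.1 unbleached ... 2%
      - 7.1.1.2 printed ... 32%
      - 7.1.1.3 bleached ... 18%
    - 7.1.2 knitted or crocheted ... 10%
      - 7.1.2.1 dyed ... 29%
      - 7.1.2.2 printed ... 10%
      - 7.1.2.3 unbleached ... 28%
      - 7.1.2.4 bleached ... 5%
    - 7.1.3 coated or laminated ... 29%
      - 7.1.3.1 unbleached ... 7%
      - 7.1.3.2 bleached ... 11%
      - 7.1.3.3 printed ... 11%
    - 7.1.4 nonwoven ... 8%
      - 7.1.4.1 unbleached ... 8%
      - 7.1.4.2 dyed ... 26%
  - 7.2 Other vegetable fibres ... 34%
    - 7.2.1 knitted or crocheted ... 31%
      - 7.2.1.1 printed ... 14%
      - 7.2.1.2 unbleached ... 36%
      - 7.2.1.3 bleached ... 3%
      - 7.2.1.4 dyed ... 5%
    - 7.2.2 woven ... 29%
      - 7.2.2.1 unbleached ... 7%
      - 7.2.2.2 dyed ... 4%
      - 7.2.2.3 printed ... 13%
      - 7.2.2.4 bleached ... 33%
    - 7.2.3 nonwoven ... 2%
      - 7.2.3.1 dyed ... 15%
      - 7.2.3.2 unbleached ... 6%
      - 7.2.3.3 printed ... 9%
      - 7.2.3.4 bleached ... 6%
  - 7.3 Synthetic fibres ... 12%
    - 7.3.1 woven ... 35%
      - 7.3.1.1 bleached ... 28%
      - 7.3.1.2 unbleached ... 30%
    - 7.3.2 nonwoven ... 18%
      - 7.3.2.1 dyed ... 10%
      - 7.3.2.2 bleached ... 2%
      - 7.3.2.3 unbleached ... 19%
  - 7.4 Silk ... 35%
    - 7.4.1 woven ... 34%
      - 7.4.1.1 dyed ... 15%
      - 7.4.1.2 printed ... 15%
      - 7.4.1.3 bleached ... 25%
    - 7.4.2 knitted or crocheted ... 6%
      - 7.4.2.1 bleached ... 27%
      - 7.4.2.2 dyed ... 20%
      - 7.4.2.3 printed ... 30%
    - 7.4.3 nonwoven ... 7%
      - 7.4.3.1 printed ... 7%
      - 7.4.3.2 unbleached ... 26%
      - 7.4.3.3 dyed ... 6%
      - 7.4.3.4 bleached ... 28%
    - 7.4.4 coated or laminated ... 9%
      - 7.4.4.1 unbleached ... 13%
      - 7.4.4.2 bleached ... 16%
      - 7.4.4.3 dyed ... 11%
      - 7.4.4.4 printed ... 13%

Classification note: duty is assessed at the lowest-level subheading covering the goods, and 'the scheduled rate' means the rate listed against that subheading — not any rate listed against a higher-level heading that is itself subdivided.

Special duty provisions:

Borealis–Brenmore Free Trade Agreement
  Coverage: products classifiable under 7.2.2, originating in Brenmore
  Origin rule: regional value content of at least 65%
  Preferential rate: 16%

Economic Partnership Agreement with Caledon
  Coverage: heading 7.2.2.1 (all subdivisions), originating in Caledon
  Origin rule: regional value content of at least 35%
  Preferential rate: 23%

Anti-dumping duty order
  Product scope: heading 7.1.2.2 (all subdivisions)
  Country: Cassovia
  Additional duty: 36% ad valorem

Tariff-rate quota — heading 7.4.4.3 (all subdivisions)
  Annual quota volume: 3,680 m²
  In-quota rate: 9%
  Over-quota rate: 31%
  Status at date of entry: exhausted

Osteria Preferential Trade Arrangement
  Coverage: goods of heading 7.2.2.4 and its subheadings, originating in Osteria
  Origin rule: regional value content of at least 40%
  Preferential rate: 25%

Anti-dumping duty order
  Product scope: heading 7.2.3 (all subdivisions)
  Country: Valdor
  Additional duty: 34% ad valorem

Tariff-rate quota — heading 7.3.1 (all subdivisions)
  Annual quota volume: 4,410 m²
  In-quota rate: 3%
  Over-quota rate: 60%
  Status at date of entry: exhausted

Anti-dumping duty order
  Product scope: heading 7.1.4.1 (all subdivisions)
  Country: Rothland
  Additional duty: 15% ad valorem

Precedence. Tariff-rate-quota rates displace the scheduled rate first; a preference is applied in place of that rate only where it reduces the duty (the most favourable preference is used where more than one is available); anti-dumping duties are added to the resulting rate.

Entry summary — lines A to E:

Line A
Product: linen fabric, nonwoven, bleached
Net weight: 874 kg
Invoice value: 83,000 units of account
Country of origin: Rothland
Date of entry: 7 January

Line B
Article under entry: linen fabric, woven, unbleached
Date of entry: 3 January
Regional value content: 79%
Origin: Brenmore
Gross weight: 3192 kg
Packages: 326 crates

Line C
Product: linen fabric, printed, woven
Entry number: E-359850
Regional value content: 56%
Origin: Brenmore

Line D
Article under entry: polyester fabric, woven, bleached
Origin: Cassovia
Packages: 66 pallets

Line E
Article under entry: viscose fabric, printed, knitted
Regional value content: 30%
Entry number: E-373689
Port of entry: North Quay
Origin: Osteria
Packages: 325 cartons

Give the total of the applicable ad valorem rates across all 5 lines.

96%

Line A: linen → 7.2; nonwoven → 7.2.3; bleached → 7.2.3.4. Scheduled 6%. No special measure applies. → 6%.
Line B: linen → 7.2; woven → 7.2.2; unbleached → 7.2.2.1. Scheduled 7%. Brenmore agreement on 7.2.2: RVC ≥ 65% → 16% available; preference 16% not lower than 7% → no reduction. → 7%.
Line C: linen → 7.2; woven → 7.2.2; printed → 7.2.2.3. Scheduled 13%. Brenmore agreement on 7.2.2: RVC < 65%. → 13%.
Line D: polyester → 7.3; woven → 7.3.1; bleached → 7.3.1.1. Scheduled 28%. quota on 7.3.1 exhausted → over-quota 60%. → 60%.
Line E: viscose → 7.1; knitted → 7.1.2; printed → 7.1.2.2. Scheduled 10%. Osteria agreement on 7.2.2.4: 7.1.2.2 not covered. → 10%.
Sum: 6% + 7% + 13% + 60% + 10% = 96%.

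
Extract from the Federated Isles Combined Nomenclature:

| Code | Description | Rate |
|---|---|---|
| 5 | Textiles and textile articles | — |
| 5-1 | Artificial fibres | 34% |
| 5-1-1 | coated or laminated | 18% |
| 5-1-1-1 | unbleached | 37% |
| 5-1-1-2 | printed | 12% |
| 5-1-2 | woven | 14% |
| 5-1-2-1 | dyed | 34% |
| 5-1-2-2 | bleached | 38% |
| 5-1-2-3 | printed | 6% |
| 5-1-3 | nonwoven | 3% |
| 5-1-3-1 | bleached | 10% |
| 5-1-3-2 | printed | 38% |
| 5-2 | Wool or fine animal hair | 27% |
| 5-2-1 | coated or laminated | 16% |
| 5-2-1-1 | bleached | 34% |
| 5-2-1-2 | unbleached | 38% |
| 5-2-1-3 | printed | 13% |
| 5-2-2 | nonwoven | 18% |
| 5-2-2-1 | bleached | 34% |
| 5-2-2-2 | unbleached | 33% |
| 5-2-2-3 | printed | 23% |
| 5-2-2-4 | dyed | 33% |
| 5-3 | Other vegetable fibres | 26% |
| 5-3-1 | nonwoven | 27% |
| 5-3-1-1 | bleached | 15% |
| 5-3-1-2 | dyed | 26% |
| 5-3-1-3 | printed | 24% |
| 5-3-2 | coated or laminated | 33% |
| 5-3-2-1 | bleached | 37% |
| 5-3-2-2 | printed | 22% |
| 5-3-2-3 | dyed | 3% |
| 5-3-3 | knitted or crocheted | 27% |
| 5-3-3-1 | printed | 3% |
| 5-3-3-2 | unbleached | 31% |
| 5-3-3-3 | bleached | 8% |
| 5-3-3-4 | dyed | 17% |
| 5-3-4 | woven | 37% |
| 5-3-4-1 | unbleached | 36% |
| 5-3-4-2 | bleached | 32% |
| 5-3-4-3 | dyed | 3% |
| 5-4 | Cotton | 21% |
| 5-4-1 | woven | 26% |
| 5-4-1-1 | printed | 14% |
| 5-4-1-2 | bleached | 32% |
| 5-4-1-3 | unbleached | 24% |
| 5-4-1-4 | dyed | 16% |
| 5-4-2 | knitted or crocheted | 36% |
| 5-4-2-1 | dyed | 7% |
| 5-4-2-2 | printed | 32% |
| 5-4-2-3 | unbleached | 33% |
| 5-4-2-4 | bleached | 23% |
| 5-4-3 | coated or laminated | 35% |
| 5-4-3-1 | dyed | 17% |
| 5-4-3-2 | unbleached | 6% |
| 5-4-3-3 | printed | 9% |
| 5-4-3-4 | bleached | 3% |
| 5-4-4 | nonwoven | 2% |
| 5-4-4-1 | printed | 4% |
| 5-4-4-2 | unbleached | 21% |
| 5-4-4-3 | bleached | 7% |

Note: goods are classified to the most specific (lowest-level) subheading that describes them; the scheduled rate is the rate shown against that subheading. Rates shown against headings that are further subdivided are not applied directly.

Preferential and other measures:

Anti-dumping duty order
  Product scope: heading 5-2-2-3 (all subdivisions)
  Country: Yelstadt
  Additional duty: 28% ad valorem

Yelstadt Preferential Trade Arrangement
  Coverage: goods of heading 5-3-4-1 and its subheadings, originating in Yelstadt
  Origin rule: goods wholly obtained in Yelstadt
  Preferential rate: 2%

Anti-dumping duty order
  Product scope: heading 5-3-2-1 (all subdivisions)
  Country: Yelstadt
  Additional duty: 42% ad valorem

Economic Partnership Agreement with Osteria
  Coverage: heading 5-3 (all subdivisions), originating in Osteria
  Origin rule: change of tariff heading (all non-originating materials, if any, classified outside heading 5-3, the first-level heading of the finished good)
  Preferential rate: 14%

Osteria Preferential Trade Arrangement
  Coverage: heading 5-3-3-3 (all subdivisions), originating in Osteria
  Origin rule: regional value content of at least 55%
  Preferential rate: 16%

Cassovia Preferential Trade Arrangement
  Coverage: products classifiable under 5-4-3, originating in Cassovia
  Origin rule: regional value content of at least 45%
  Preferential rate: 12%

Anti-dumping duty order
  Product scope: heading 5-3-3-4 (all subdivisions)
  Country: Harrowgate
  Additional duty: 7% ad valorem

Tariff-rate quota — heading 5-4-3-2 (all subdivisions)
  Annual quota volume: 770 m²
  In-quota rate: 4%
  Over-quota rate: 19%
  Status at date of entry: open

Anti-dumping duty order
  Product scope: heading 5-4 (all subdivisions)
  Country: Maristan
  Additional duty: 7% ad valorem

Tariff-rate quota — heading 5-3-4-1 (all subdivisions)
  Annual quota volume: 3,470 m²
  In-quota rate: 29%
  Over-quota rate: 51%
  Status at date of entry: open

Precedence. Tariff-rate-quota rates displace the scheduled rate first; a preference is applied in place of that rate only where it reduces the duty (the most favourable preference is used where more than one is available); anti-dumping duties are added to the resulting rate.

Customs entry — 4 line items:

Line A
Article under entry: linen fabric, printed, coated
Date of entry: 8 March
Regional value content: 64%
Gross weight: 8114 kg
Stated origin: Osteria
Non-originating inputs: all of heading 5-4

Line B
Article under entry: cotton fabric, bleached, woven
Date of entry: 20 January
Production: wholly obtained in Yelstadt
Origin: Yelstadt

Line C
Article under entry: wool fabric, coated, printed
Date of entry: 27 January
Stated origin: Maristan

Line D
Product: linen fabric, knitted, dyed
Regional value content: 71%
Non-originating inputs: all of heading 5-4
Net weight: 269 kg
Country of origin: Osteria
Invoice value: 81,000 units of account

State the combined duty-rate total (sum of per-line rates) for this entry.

73%

Line A: linen → 5-3; coated → 5-3-2; printed → 5-3-2-2. Scheduled 22%. Osteria agreement on 5-3: CTH met → 14% available; Osteria agreement on 5-3-3-3: 5-3-2-2 not covered; preferential 14%. → 14%.
Line B: cotton → 5-4; woven → 5-4-1; bleached → 5-4-1-2. Scheduled 32%. Yelstadt agreement on 5-3-4-1: 5-4-1-2 not covered. → 32%.
Line C: wool → 5-2; coated → 5-2-1; printed → 5-2-1-3. Scheduled 13%. No special measure applies. → 13%.
Line D: linen → 5-3; knitted → 5-3-3; dyed → 5-3-3-4. Scheduled 17%. Osteria agreement on 5-3: CTH met → 14% available; Osteria agreement on 5-3-3-3: 5-3-3-4 not covered; preferential 14%. → 14%.
Sum: 14% + 32% + 13% + 14% = 73%.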